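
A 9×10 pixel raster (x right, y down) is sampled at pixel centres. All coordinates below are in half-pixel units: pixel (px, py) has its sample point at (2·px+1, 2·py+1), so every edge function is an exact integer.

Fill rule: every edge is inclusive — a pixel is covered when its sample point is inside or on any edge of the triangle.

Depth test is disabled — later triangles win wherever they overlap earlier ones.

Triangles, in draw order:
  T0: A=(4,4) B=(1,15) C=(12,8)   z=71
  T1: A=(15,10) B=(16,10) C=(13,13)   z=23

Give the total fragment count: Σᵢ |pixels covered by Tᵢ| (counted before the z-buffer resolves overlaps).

T0:
  2·area = 100  (B↔C swapped to make it positive)
  edge (4, 4)→(12, 8): d=(8,4) inclusive
  edge (12, 8)→(1, 15): d=(-11,7) inclusive
  edge (1, 15)→(4, 4): d=(3,-11) inclusive
    (2,2)@(5, 5): e=[4,82,14] → █
    (3,2)@(7, 5): e=[-4,68,36] → ·
    (2,3)@(5, 7): e=[20,60,20] → █
    (3,3)@(7, 7): e=[12,46,42] → █
    (4,3)@(9, 7): e=[4,32,64] → █
    (5,3)@(11, 7): e=[-4,18,86] → ·
    (1,4)@(3, 9): e=[44,52,4] → █
    (5,4)@(11, 9): e=[12,-4,92] → ·
    (1,5)@(3, 11): e=[60,30,10] → █
    (4,5)@(9, 11): e=[36,-12,76] → ·
    (1,6)@(3, 13): e=[76,8,16] → █
    (2,6)@(5, 13): e=[68,-6,38] → ·
    (0,7)@(1, 15): e=[100,0,0] → █  [on edge]
  covered (13 px):
    · · · · · · · · ·
    · · · · · · · · ·
    · · █ · · · · · ·
    · · █ █ █ · · · ·
    · █ █ █ █ · · · ·
    · █ █ █ · · · · ·
    · █ · · · · · · ·
    █ · · · · · · · ·
    · · · · · · · · ·
    · · · · · · · · ·
T1:
  2·area = 3
  edge (15, 10)→(16, 10): d=(1,0) inclusive
  edge (16, 10)→(13, 13): d=(-3,3) inclusive
  edge (13, 13)→(15, 10): d=(2,-3) inclusive
    (8,3)@(17, 7): e=[-3,6,0] → ·  [on edge]
    (8,4)@(17, 9): e=[-1,0,4] → ·  [on edge]
    (7,5)@(15, 11): e=[1,0,2] → █  [on edge]
    (8,5)@(17, 11): e=[1,-6,8] → ·
    (6,6)@(13, 13): e=[3,0,0] → █  [on edge]
    (7,6)@(15, 13): e=[3,-6,6] → ·
    (5,7)@(11, 15): e=[5,0,-2] → ·  [on edge]
    (6,7)@(13, 15): e=[5,-6,4] → ·
    (4,8)@(9, 17): e=[7,0,-4] → ·  [on edge]
    (3,9)@(7, 19): e=[9,0,-6] → ·  [on edge]
    (4,9)@(9, 19): e=[9,-6,0] → ·  [on edge]
  covered (2 px):
    · · · · · · · · ·
    · · · · · · · · ·
    · · · · · · · · ·
    · · · · · · · · ·
    · · · · · · · · ·
    · · · · · · · █ ·
    · · · · · · █ · ·
    · · · · · · · · ·
    · · · · · · · · ·
    · · · · · · · · ·

Result: 15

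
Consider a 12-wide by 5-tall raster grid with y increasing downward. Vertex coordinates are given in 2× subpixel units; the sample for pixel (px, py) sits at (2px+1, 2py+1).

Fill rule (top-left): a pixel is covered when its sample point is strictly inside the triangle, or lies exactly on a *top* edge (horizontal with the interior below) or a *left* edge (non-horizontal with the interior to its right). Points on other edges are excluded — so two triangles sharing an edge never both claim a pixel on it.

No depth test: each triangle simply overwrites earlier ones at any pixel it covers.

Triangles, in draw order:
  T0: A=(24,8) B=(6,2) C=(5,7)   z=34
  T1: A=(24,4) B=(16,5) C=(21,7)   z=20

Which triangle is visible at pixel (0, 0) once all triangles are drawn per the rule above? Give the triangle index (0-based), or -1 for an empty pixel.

T0:
  2·area = 96  (B↔C swapped to make it positive)
  edge (24, 8)→(5, 7): d=(-19,-1) top-left  bias=+0
  edge (5, 7)→(6, 2): d=(1,-5) top-left  bias=+0
  edge (6, 2)→(24, 8): d=(18,6) right/bottom  bias=-1
    (1,0)@(3, 1): e=[112,-16,0] → .  [on edge]
    (3,1)@(7, 3): e=[78,6,12] → X
    (4,1)@(9, 3): e=[80,16,0] → .  [on edge]
    (3,2)@(7, 5): e=[40,8,48] → X
    (4,2)@(9, 5): e=[42,18,36] → X
    (5,2)@(11, 5): e=[44,28,24] → X
    (6,2)@(13, 5): e=[46,38,12] → X
    (7,2)@(15, 5): e=[48,48,0] → .  [on edge]
    (2,3)@(5, 7): e=[0,0,96] → X  [on edge]
    (7,3)@(15, 7): e=[10,50,36] → X
    (8,3)@(17, 7): e=[12,60,24] → X
    (9,3)@(19, 7): e=[14,70,12] → X
    (10,3)@(21, 7): e=[16,80,0] → .  [on edge]
  covered (13 px):
    . . . . . . . . . . . .
    . . . X . . . . . . . .
    . . . X X X X . . . . .
    . . X X X X X X X X . .
    . . . . . . . . . . . .
T1:
  2·area = 21  (B↔C swapped to make it positive)
  edge (24, 4)→(21, 7): d=(-3,3) right/bottom  bias=-1
  edge (21, 7)→(16, 5): d=(-5,-2) top-left  bias=+0
  edge (16, 5)→(24, 4): d=(8,-1) top-left  bias=+0
    (5,1)@(11, 3): e=[42,0,-21] → .  [on edge]
    (8,2)@(17, 5): e=[18,2,1] → X
    (9,2)@(19, 5): e=[12,6,3] → X
    (10,2)@(21, 5): e=[6,10,5] → X
    (11,2)@(23, 5): e=[0,14,7] → .  [on edge]
    (8,3)@(17, 7): e=[12,-8,17] → .
    (9,3)@(19, 7): e=[6,-4,19] → .
    (10,3)@(21, 7): e=[0,0,21] → .  [on edge]
    (9,4)@(19, 9): e=[0,-14,35] → .  [on edge]
  covered (3 px):
    . . . . . . . . . . . .
    . . . . . . . . . . . .
    . . . . . . . . X X X .
    . . . . . . . . . . . .
    . . . . . . . . . . . .

Z-buffer (winner per pixel, '.' = empty):
  . . . . . . . . . . . .
  . . . 0 . . . . . . . .
  . . . 0 0 0 0 . 1 1 1 .
  . . 0 0 0 0 0 0 0 0 . .
  . . . . . . . . . . . .

Result: -1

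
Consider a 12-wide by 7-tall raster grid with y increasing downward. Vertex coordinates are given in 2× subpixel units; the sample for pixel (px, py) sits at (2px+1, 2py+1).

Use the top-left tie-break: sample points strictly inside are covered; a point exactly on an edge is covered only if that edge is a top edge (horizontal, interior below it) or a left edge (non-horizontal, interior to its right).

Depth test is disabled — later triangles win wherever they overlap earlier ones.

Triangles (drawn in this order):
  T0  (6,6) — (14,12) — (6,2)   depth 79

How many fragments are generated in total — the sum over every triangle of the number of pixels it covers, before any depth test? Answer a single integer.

T0:
  2·area = 32  (B↔C swapped to make it positive)
  edge (6, 6)→(6, 2): d=(0,-4) top-left  bias=+0
  edge (6, 2)→(14, 12): d=(8,10) right/bottom  bias=-1
  edge (14, 12)→(6, 6): d=(-8,-6) top-left  bias=+0
    (3,2)@(7, 5): e=[4,14,14] → X
    (4,2)@(9, 5): e=[12,-6,26] → .
    (3,3)@(7, 7): e=[4,30,-2] → .
    (4,3)@(9, 7): e=[12,10,10] → X
    (5,3)@(11, 7): e=[20,-10,22] → .
    (4,4)@(9, 9): e=[12,26,-6] → .
    (5,4)@(11, 9): e=[20,6,6] → X
    (6,4)@(13, 9): e=[28,-14,18] → .
    (5,5)@(11, 11): e=[20,22,-10] → .
    (6,5)@(13, 11): e=[28,2,2] → X
    (7,5)@(15, 11): e=[36,-18,14] → .
    (6,6)@(13, 13): e=[28,18,-14] → .
  covered (4 px):
    . . . . . . . . . . . .
    . . . . . . . . . . . .
    . . . X . . . . . . . .
    . . . . X . . . . . . .
    . . . . . X . . . . . .
    . . . . . . X . . . . .
    . . . . . . . . . . . .

Final: 4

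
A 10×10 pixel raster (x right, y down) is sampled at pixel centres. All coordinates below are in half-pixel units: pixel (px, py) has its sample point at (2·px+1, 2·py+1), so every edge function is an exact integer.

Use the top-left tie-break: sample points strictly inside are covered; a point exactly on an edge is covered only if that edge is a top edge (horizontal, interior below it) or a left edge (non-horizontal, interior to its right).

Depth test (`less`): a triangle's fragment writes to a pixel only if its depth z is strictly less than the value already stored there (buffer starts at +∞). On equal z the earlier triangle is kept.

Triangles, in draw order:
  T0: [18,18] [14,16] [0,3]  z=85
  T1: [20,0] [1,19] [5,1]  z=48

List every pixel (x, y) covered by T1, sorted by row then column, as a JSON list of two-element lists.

T0:
  2·area = 24
  edge (18, 18)→(14, 16): d=(-4,-2) top-left  bias=+0
  edge (14, 16)→(0, 3): d=(-14,-13) top-left  bias=+0
  edge (0, 3)→(18, 18): d=(18,15) right/bottom  bias=-1
    (3,4)@(7, 9): e=[14,7,3] → X
    (4,4)@(9, 9): e=[18,33,-27] → .
    (3,5)@(7, 11): e=[6,-21,39] → .
    (4,5)@(9, 11): e=[10,5,9] → X
    (5,5)@(11, 11): e=[14,31,-21] → .
    (4,6)@(9, 13): e=[2,-23,45] → .
    (5,6)@(11, 13): e=[6,3,15] → X
    (6,6)@(13, 13): e=[10,29,-15] → .
    (5,7)@(11, 15): e=[-2,-25,51] → .
    (6,7)@(13, 15): e=[2,1,21] → X
    (7,7)@(15, 15): e=[6,27,-9] → .
    (6,8)@(13, 17): e=[-6,-27,57] → .
  covered (4 px):
    . . . . . . . . . .
    . . . . . . . . . .
    . . . . . . . . . .
    . . . . . . . . . .
    . . . X . . . . . .
    . . . . X . . . . .
    . . . . . X . . . .
    . . . . . . X . . .
    . . . . . . . . . .
    . . . . . . . . . .
T1:
  2·area = 266
  edge (20, 0)→(1, 19): d=(-19,19) right/bottom  bias=-1
  edge (1, 19)→(5, 1): d=(4,-18) top-left  bias=+0
  edge (5, 1)→(20, 0): d=(15,-1) top-left  bias=+0
    (2,0)@(5, 1): e=[266,0,0] → X  [on edge]
    (3,0)@(7, 1): e=[228,36,2] → X
    (4,0)@(9, 1): e=[190,72,4] → X
    (5,0)@(11, 1): e=[152,108,6] → X
    (6,0)@(13, 1): e=[114,144,8] → X
    (7,0)@(15, 1): e=[76,180,10] → X
    (8,0)@(17, 1): e=[38,216,12] → X
    (9,0)@(19, 1): e=[0,252,14] → .  [on edge]
    (2,1)@(5, 3): e=[228,8,30] → X
    (8,1)@(17, 3): e=[0,224,42] → .  [on edge]
    (2,2)@(5, 5): e=[190,16,60] → X
    (7,2)@(15, 5): e=[0,196,70] → .  [on edge]
    (6,3)@(13, 7): e=[0,168,98] → .  [on edge]
    (5,4)@(11, 9): e=[0,140,126] → .  [on edge]
    (4,5)@(9, 11): e=[0,112,154] → .  [on edge]
    (3,6)@(7, 13): e=[0,84,182] → .  [on edge]
    (2,7)@(5, 15): e=[0,56,210] → .  [on edge]
    (1,8)@(3, 17): e=[0,28,238] → .  [on edge]
    (0,9)@(1, 19): e=[0,0,266] → .  [on edge]
  covered (31 px):
    . . X X X X X X X .
    . . X X X X X X . .
    . . X X X X X . . .
    . . X X X X . . . .
    . . X X X . . . . .
    . X X X . . . . . .
    . X X . . . . . . .
    . X . . . . . . . .
    . . . . . . . . . .
    . . . . . . . . . .

Final: [[2,0],[3,0],[4,0],[5,0],[6,0],[7,0],[8,0],[2,1],[3,1],[4,1],[5,1],[6,1],[7,1],[2,2],[3,2],[4,2],[5,2],[6,2],[2,3],[3,3],[4,3],[5,3],[2,4],[3,4],[4,4],[1,5],[2,5],[3,5],[1,6],[2,6],[1,7]]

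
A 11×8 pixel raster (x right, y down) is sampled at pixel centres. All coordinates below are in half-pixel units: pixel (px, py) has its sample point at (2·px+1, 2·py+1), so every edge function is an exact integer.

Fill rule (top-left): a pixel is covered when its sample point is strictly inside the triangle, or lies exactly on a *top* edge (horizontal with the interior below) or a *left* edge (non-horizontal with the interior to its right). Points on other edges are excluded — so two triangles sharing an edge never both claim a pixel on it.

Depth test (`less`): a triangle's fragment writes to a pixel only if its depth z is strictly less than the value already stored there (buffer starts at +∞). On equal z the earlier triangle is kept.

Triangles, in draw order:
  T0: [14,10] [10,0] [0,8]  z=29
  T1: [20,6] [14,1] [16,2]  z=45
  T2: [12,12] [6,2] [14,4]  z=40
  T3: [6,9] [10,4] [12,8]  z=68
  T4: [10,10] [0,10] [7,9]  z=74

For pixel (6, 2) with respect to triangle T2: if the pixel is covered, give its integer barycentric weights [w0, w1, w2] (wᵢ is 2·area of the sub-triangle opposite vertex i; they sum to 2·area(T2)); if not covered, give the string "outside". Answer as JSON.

T0:
  2·area = 132  (B↔C swapped to make it positive)
  edge (14, 10)→(0, 8): d=(-14,-2) top-left  bias=+0
  edge (0, 8)→(10, 0): d=(10,-8) top-left  bias=+0
  edge (10, 0)→(14, 10): d=(4,10) right/bottom  bias=-1
    (4,0)@(9, 1): e=[116,2,14] → X
    (5,0)@(11, 1): e=[120,18,-6] → .
    (3,1)@(7, 3): e=[84,6,42] → X
    (5,1)@(11, 3): e=[92,38,2] → X
    (6,1)@(13, 3): e=[96,54,-18] → .
    (2,2)@(5, 5): e=[52,10,70] → X
    (6,2)@(13, 5): e=[68,74,-10] → .
    (1,3)@(3, 7): e=[20,14,98] → X
    (6,3)@(13, 7): e=[40,94,-2] → .
    (1,4)@(3, 9): e=[-8,34,106] → .
    (2,4)@(5, 9): e=[-4,50,86] → .
    (3,4)@(7, 9): e=[0,66,66] → X  [on edge]
    (10,5)@(21, 11): e=[0,198,-66] → .  [on edge]
  covered (17 px):
    . . . . X . . . . . .
    . . . X X X . . . . .
    . . X X X X . . . . .
    . X X X X X . . . . .
    . . . X X X X . . . .
    . . . . . . . . . . .
    . . . . . . . . . . .
    . . . . . . . . . . .
T1:
  2·area = 4
  edge (20, 6)→(14, 1): d=(-6,-5) top-left  bias=+0
  edge (14, 1)→(16, 2): d=(2,1) right/bottom  bias=-1
  edge (16, 2)→(20, 6): d=(4,4) right/bottom  bias=-1
    (7,0)@(15, 1): e=[5,-1,0] → .  [on edge]
    (8,1)@(17, 3): e=[3,1,0] → .  [on edge]
    (9,2)@(19, 5): e=[1,3,0] → .  [on edge]
    (10,3)@(21, 7): e=[-1,5,0] → .  [on edge]
  covered (0 px):
    . . . . . . . . . . .
    . . . . . . . . . . .
    . . . . . . . . . . .
    . . . . . . . . . . .
    . . . . . . . . . . .
    . . . . . . . . . . .
    . . . . . . . . . . .
    . . . . . . . . . . .
T2:
  2·area = 68
  edge (12, 12)→(6, 2): d=(-6,-10) top-left  bias=+0
  edge (6, 2)→(14, 4): d=(8,2) right/bottom  bias=-1
  edge (14, 4)→(12, 12): d=(-2,8) right/bottom  bias=-1
    (3,1)@(7, 3): e=[4,6,58] → X
    (4,1)@(9, 3): e=[24,2,42] → X
    (5,1)@(11, 3): e=[44,-2,26] → .
    (3,2)@(7, 5): e=[-8,22,54] → .
    (4,2)@(9, 5): e=[12,18,38] → X
    (5,2)@(11, 5): e=[32,14,22] → X
    (6,2)@(13, 5): e=[52,10,6] → X
    (7,2)@(15, 5): e=[72,6,-10] → .
    (4,3)@(9, 7): e=[0,34,34] → X  [on edge]
    (7,3)@(15, 7): e=[60,22,-14] → .
    (4,4)@(9, 9): e=[-12,50,30] → .
    (5,4)@(11, 9): e=[8,46,14] → X
  covered (9 px):
    . . . . . . . . . . .
    . . . X X . . . . . .
    . . . . X X X . . . .
    . . . . X X X . . . .
    . . . . . X . . . . .
    . . . . . . . . . . .
    . . . . . . . . . . .
    . . . . . . . . . . .
T3:
  2·area = 26
  edge (6, 9)→(10, 4): d=(4,-5) top-left  bias=+0
  edge (10, 4)→(12, 8): d=(2,4) right/bottom  bias=-1
  edge (12, 8)→(6, 9): d=(-6,1) right/bottom  bias=-1
    (4,3)@(9, 7): e=[7,10,9] → X
    (5,3)@(11, 7): e=[17,2,7] → X
    (6,3)@(13, 7): e=[27,-6,5] → .
    (4,4)@(9, 9): e=[15,14,-3] → .
    (5,4)@(11, 9): e=[25,6,-5] → .
  covered (2 px):
    . . . . . . . . . . .
    . . . . . . . . . . .
    . . . . . . . . . . .
    . . . . X X . . . . .
    . . . . . . . . . . .
    . . . . . . . . . . .
    . . . . . . . . . . .
    . . . . . . . . . . .
T4:
  2·area = 10
  edge (10, 10)→(0, 10): d=(-10,0) right/bottom  bias=-1
  edge (0, 10)→(7, 9): d=(7,-1) top-left  bias=+0
  edge (7, 9)→(10, 10): d=(3,1) right/bottom  bias=-1
    (0,3)@(1, 7): e=[30,-20,0] → .  [on edge]
    (10,3)@(21, 7): e=[30,0,-20] → .  [on edge]
    (3,4)@(7, 9): e=[10,0,0] → .  [on edge]
    (6,5)@(13, 11): e=[-10,20,0] → .  [on edge]
    (9,6)@(19, 13): e=[-30,40,0] → .  [on edge]
  covered (0 px):
    . . . . . . . . . . .
    . . . . . . . . . . .
    . . . . . . . . . . .
    . . . . . . . . . . .
    . . . . . . . . . . .
    . . . . . . . . . . .
    . . . . . . . . . . .
    . . . . . . . . . . .

Final: [10,6,52]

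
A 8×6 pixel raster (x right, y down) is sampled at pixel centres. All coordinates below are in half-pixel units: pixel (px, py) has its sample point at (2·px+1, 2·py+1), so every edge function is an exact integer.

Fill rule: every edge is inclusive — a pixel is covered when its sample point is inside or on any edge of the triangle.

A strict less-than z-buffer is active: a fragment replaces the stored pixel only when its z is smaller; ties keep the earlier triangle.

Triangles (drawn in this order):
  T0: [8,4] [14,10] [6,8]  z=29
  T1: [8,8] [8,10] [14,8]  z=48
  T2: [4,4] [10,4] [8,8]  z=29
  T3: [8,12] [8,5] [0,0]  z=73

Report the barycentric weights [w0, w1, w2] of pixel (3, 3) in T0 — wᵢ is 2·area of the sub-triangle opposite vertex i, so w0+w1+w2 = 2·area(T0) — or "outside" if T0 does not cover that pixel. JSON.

T0:
  2·area = 36
  edge (8, 4)→(14, 10): d=(6,6) inclusive
  edge (14, 10)→(6, 8): d=(-8,-2) inclusive
  edge (6, 8)→(8, 4): d=(2,-4) inclusive
    (2,0)@(5, 1): e=[0,54,-18] → ·  [on edge]
    (3,1)@(7, 3): e=[0,42,-6] → ·  [on edge]
    (4,2)@(9, 5): e=[0,30,6] → #  [on edge]
    (5,2)@(11, 5): e=[-12,34,14] → ·
    (3,3)@(7, 7): e=[24,10,2] → #
    (5,3)@(11, 7): e=[0,18,18] → #  [on edge]
    (6,3)@(13, 7): e=[-12,22,26] → ·
    (3,4)@(7, 9): e=[36,-6,6] → ·
    (4,4)@(9, 9): e=[24,-2,14] → ·
    (5,4)@(11, 9): e=[12,2,22] → #
    (6,4)@(13, 9): e=[0,6,30] → #  [on edge]
    (7,4)@(15, 9): e=[-12,10,38] → ·
    (7,5)@(15, 11): e=[0,-6,42] → ·  [on edge]
  covered (6 px):
    · · · · · · · ·
    · · · · · · · ·
    · · · · # · · ·
    · · · # # # · ·
    · · · · · # # ·
    · · · · · · · ·
T1:
  2·area = 12  (B↔C swapped to make it positive)
  edge (8, 8)→(14, 8): d=(6,0) inclusive
  edge (14, 8)→(8, 10): d=(-6,2) inclusive
  edge (8, 10)→(8, 8): d=(0,-2) inclusive
    (4,4)@(9, 9): e=[6,4,2] → #
    (5,4)@(11, 9): e=[6,0,6] → #  [on edge]
    (6,4)@(13, 9): e=[6,-4,10] → ·
    (2,5)@(5, 11): e=[18,0,-6] → ·  [on edge]
    (4,5)@(9, 11): e=[18,-8,2] → ·
    (5,5)@(11, 11): e=[18,-12,6] → ·
  covered (2 px):
    · · · · · · · ·
    · · · · · · · ·
    · · · · · · · ·
    · · · · · · · ·
    · · · · # # · ·
    · · · · · · · ·
T2:
  2·area = 24
  edge (4, 4)→(10, 4): d=(6,0) inclusive
  edge (10, 4)→(8, 8): d=(-2,4) inclusive
  edge (8, 8)→(4, 4): d=(-4,-4) inclusive
    (0,0)@(1, 1): e=[-18,42,0] → ·  [on edge]
    (1,1)@(3, 3): e=[-6,30,0] → ·  [on edge]
    (2,2)@(5, 5): e=[6,18,0] → #  [on edge]
    (3,2)@(7, 5): e=[6,10,8] → #
    (4,2)@(9, 5): e=[6,2,16] → #
    (5,2)@(11, 5): e=[6,-6,24] → ·
    (2,3)@(5, 7): e=[18,14,-8] → ·
    (3,3)@(7, 7): e=[18,6,0] → #  [on edge]
    (4,3)@(9, 7): e=[18,-2,8] → ·
    (3,4)@(7, 9): e=[30,2,-8] → ·
    (4,4)@(9, 9): e=[30,-6,0] → ·  [on edge]
    (5,5)@(11, 11): e=[42,-18,0] → ·  [on edge]
  covered (4 px):
    · · · · · · · ·
    · · · · · · · ·
    · · # # # · · ·
    · · · # · · · ·
    · · · · · · · ·
    · · · · · · · ·
T3:
  2·area = 56  (B↔C swapped to make it positive)
  edge (8, 12)→(0, 0): d=(-8,-12) inclusive
  edge (0, 0)→(8, 5): d=(8,5) inclusive
  edge (8, 5)→(8, 12): d=(0,7) inclusive
    (0,0)@(1, 1): e=[4,3,49] → #
    (1,0)@(3, 1): e=[28,-7,35] → ·
    (0,1)@(1, 3): e=[-12,19,49] → ·
    (1,1)@(3, 3): e=[12,9,35] → #
    (2,1)@(5, 3): e=[36,-1,21] → ·
    (1,2)@(3, 5): e=[-4,25,35] → ·
    (2,2)@(5, 5): e=[20,15,21] → #
    (3,2)@(7, 5): e=[44,5,7] → #
    (4,2)@(9, 5): e=[68,-5,-7] → ·
    (2,3)@(5, 7): e=[4,31,21] → #
    (4,3)@(9, 7): e=[52,11,-7] → ·
    (2,4)@(5, 9): e=[-12,47,21] → ·
  covered (7 px):
    # · · · · · · ·
    · # · · · · · ·
    · · # # · · · ·
    · · # # · · · ·
    · · · # · · · ·
    · · · · · · · ·

Answer: [10,2,24]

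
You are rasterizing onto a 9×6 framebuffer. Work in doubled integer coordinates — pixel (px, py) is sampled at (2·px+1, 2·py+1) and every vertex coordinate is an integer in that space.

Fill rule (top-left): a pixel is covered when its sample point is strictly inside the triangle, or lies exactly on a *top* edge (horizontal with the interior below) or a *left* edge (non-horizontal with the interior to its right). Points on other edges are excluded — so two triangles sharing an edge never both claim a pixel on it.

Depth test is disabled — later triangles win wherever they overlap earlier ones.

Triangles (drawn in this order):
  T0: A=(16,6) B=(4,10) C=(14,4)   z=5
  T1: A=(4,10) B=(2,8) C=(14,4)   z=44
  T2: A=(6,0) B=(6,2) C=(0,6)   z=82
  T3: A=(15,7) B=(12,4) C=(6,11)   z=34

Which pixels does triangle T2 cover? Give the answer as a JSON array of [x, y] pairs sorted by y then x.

T0:
  2·area = 32
  edge (16, 6)→(4, 10): d=(-12,4) right/bottom  bias=-1
  edge (4, 10)→(14, 4): d=(10,-6) top-left  bias=+0
  edge (14, 4)→(16, 6): d=(2,2) right/bottom  bias=-1
    (5,0)@(11, 1): e=[80,-48,0] → .  [on edge]
    (6,1)@(13, 3): e=[48,-16,0] → .  [on edge]
    (6,2)@(13, 5): e=[24,4,4] → X
    (7,2)@(15, 5): e=[16,16,0] → .  [on edge]
    (4,3)@(9, 7): e=[16,0,16] → X  [on edge]
    (5,3)@(11, 7): e=[8,12,12] → X
    (6,3)@(13, 7): e=[0,24,8] → .  [on edge]
    (8,3)@(17, 7): e=[-16,48,0] → .  [on edge]
    (3,4)@(7, 9): e=[0,8,24] → .  [on edge]
    (4,4)@(9, 9): e=[-8,20,20] → .
    (5,4)@(11, 9): e=[-16,32,16] → .
    (0,5)@(1, 11): e=[0,-8,40] → .  [on edge]
  covered (3 px):
    . . . . . . . . .
    . . . . . . . . .
    . . . . . . X . .
    . . . . X X . . .
    . . . . . . . . .
    . . . . . . . . .
T1:
  2·area = 32
  edge (4, 10)→(2, 8): d=(-2,-2) top-left  bias=+0
  edge (2, 8)→(14, 4): d=(12,-4) top-left  bias=+0
  edge (14, 4)→(4, 10): d=(-10,6) right/bottom  bias=-1
    (8,1)@(17, 3): e=[40,0,-8] → .  [on edge]
    (5,2)@(11, 5): e=[24,0,8] → X  [on edge]
    (6,2)@(13, 5): e=[28,8,-4] → .
    (0,3)@(1, 7): e=[0,-16,48] → .  [on edge]
    (2,3)@(5, 7): e=[8,0,24] → X  [on edge]
    (3,3)@(7, 7): e=[12,8,12] → X
    (4,3)@(9, 7): e=[16,16,0] → .  [on edge]
    (5,3)@(11, 7): e=[20,24,-12] → .
    (1,4)@(3, 9): e=[0,16,16] → X  [on edge]
    (3,4)@(7, 9): e=[8,32,-8] → .
    (1,5)@(3, 11): e=[-4,40,-4] → .
    (2,5)@(5, 11): e=[0,48,-16] → .  [on edge]
  covered (5 px):
    . . . . . . . . .
    . . . . . . . . .
    . . . . . X . . .
    . . X X . . . . .
    . X X . . . . . .
    . . . . . . . . .
T2:
  2·area = 12
  edge (6, 0)→(6, 2): d=(0,2) right/bottom  bias=-1
  edge (6, 2)→(0, 6): d=(-6,4) right/bottom  bias=-1
  edge (0, 6)→(6, 0): d=(6,-6) top-left  bias=+0
    (2,0)@(5, 1): e=[2,10,0] → X  [on edge]
    (3,0)@(7, 1): e=[-2,2,12] → .
    (1,1)@(3, 3): e=[6,6,0] → X  [on edge]
    (2,1)@(5, 3): e=[2,-2,12] → .
    (0,2)@(1, 5): e=[10,2,0] → X  [on edge]
    (1,2)@(3, 5): e=[6,-6,12] → .
    (0,3)@(1, 7): e=[10,-10,12] → .
  covered (3 px):
    . . X . . . . . .
    . X . . . . . . .
    X . . . . . . . .
    . . . . . . . . .
    . . . . . . . . .
    . . . . . . . . .
T3:
  2·area = 39  (B↔C swapped to make it positive)
  edge (15, 7)→(6, 11): d=(-9,4) right/bottom  bias=-1
  edge (6, 11)→(12, 4): d=(6,-7) top-left  bias=+0
  edge (12, 4)→(15, 7): d=(3,3) right/bottom  bias=-1
    (4,0)@(9, 1): e=[78,-39,0] → .  [on edge]
    (5,1)@(11, 3): e=[52,-13,0] → .  [on edge]
    (6,2)@(13, 5): e=[26,13,0] → .  [on edge]
    (5,3)@(11, 7): e=[16,11,12] → X
    (6,3)@(13, 7): e=[8,25,6] → X
    (7,3)@(15, 7): e=[0,39,0] → .  [on edge]
    (4,4)@(9, 9): e=[6,9,24] → X
    (5,4)@(11, 9): e=[-2,23,18] → .
    (6,4)@(13, 9): e=[-10,37,12] → .
    (8,4)@(17, 9): e=[-26,65,0] → .  [on edge]
    (4,5)@(9, 11): e=[-12,21,30] → .
  covered (3 px):
    . . . . . . . . .
    . . . . . . . . .
    . . . . . . . . .
    . . . . . X X . .
    . . . . X . . . .
    . . . . . . . . .

Final: [[2,0],[1,1],[0,2]]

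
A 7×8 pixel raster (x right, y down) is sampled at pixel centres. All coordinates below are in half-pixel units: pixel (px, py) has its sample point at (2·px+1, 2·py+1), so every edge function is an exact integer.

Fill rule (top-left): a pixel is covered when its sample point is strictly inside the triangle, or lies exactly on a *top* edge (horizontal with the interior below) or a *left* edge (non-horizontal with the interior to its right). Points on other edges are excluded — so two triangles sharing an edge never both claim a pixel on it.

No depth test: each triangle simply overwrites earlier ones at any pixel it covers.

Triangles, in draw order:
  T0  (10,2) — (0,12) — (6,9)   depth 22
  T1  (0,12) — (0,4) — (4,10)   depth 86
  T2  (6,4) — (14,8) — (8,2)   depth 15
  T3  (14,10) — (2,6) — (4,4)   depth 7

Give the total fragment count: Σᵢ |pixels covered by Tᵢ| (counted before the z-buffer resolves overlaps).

T0:
  2·area = 30  (B↔C swapped to make it positive)
  edge (10, 2)→(6, 9): d=(-4,7) right/bottom  bias=-1
  edge (6, 9)→(0, 12): d=(-6,3) right/bottom  bias=-1
  edge (0, 12)→(10, 2): d=(10,-10) top-left  bias=+0
    (5,0)@(11, 1): e=[-3,33,0] → ·  [on edge]
    (4,1)@(9, 3): e=[3,27,0] → #  [on edge]
    (5,1)@(11, 3): e=[-11,21,20] → ·
    (3,2)@(7, 5): e=[9,21,0] → #  [on edge]
    (4,2)@(9, 5): e=[-5,15,20] → ·
    (2,3)@(5, 7): e=[15,15,0] → #  [on edge]
    (4,3)@(9, 7): e=[-13,3,40] → ·
    (1,4)@(3, 9): e=[21,9,0] → #  [on edge]
    (3,4)@(7, 9): e=[-7,-3,40] → ·
    (0,5)@(1, 11): e=[27,3,0] → #  [on edge]
    (1,5)@(3, 11): e=[13,-3,20] → ·
    (2,5)@(5, 11): e=[-1,-9,40] → ·
  covered (7 px):
    · · · · · · ·
    · · · · # · ·
    · · · # · · ·
    · · # # · · ·
    · # # · · · ·
    # · · · · · ·
    · · · · · · ·
    · · · · · · ·
T1:
  2·area = 32
  edge (0, 12)→(0, 4): d=(0,-8) top-left  bias=+0
  edge (0, 4)→(4, 10): d=(4,6) right/bottom  bias=-1
  edge (4, 10)→(0, 12): d=(-4,2) right/bottom  bias=-1
    (0,3)@(1, 7): e=[8,6,18] → #
    (1,3)@(3, 7): e=[24,-6,14] → ·
    (0,4)@(1, 9): e=[8,14,10] → #
    (1,4)@(3, 9): e=[24,2,6] → #
    (2,4)@(5, 9): e=[40,-10,2] → ·
    (0,5)@(1, 11): e=[8,22,2] → #
    (1,5)@(3, 11): e=[24,10,-2] → ·
    (0,6)@(1, 13): e=[8,30,-6] → ·
  covered (4 px):
    · · · · · · ·
    · · · · · · ·
    · · · · · · ·
    # · · · · · ·
    # # · · · · ·
    # · · · · · ·
    · · · · · · ·
    · · · · · · ·
T2:
  2·area = 24  (B↔C swapped to make it positive)
  edge (6, 4)→(8, 2): d=(2,-2) top-left  bias=+0
  edge (8, 2)→(14, 8): d=(6,6) right/bottom  bias=-1
  edge (14, 8)→(6, 4): d=(-8,-4) top-left  bias=+0
    (3,0)@(7, 1): e=[-4,0,28] → ·  [on edge]
    (4,0)@(9, 1): e=[0,-12,36] → ·  [on edge]
    (3,1)@(7, 3): e=[0,12,12] → #  [on edge]
    (4,1)@(9, 3): e=[4,0,20] → ·  [on edge]
    (2,2)@(5, 5): e=[0,36,-12] → ·  [on edge]
    (3,2)@(7, 5): e=[4,24,-4] → ·
    (4,2)@(9, 5): e=[8,12,4] → #
    (5,2)@(11, 5): e=[12,0,12] → ·  [on edge]
    (1,3)@(3, 7): e=[0,60,-36] → ·  [on edge]
    (4,3)@(9, 7): e=[12,24,-12] → ·
    (6,3)@(13, 7): e=[20,0,4] → ·  [on edge]
    (0,4)@(1, 9): e=[0,84,-60] → ·  [on edge]
  covered (2 px):
    · · · · · · ·
    · · · # · · ·
    · · · · # · ·
    · · · · · · ·
    · · · · · · ·
    · · · · · · ·
    · · · · · · ·
    · · · · · · ·
T3:
  2·area = 32
  edge (14, 10)→(2, 6): d=(-12,-4) top-left  bias=+0
  edge (2, 6)→(4, 4): d=(2,-2) top-left  bias=+0
  edge (4, 4)→(14, 10): d=(10,6) right/bottom  bias=-1
    (3,0)@(7, 1): e=[80,0,-48] → ·  [on edge]
    (2,1)@(5, 3): e=[48,0,-16] → ·  [on edge]
    (1,2)@(3, 5): e=[16,0,16] → #  [on edge]
    (2,2)@(5, 5): e=[24,4,4] → #
    (3,2)@(7, 5): e=[32,8,-8] → ·
    (0,3)@(1, 7): e=[-16,0,48] → ·  [on edge]
    (1,3)@(3, 7): e=[-8,4,36] → ·
    (2,3)@(5, 7): e=[0,8,24] → #  [on edge]
    (3,3)@(7, 7): e=[8,12,12] → #
    (4,3)@(9, 7): e=[16,16,0] → ·  [on edge]
    (2,4)@(5, 9): e=[-24,12,44] → ·
    (3,4)@(7, 9): e=[-16,16,32] → ·
    (5,4)@(11, 9): e=[0,24,8] → #  [on edge]
  covered (5 px):
    · · · · · · ·
    · · · · · · ·
    · # # · · · ·
    · · # # · · ·
    · · · · · # ·
    · · · · · · ·
    · · · · · · ·
    · · · · · · ·

Result: 18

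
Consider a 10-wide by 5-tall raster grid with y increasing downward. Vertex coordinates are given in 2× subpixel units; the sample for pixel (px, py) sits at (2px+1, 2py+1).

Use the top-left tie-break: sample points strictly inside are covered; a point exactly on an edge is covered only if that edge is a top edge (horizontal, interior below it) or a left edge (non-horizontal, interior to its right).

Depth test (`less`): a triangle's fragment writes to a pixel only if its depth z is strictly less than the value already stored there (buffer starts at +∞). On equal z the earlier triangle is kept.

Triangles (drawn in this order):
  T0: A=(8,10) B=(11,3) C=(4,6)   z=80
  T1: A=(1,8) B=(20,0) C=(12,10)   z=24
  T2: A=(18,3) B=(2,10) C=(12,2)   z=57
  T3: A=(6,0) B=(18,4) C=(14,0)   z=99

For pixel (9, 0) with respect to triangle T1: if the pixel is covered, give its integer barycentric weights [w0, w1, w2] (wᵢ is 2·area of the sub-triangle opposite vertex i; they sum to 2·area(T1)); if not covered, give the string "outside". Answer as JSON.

T0:
  2·area = 40  (B↔C swapped to make it positive)
  edge (8, 10)→(4, 6): d=(-4,-4) top-left  bias=+0
  edge (4, 6)→(11, 3): d=(7,-3) top-left  bias=+0
  edge (11, 3)→(8, 10): d=(-3,7) right/bottom  bias=-1
    (0,1)@(1, 3): e=[0,-30,70] → ·  [on edge]
    (5,1)@(11, 3): e=[40,0,0] → ·  [on edge]
    (1,2)@(3, 5): e=[0,-10,50] → ·  [on edge]
    (3,2)@(7, 5): e=[16,2,22] → █
    (4,2)@(9, 5): e=[24,8,8] → █
    (5,2)@(11, 5): e=[32,14,-6] → ·
    (2,3)@(5, 7): e=[0,10,30] → █  [on edge]
    (5,3)@(11, 7): e=[24,28,-12] → ·
    (2,4)@(5, 9): e=[-8,24,24] → ·
    (3,4)@(7, 9): e=[0,30,10] → █  [on edge]
    (4,4)@(9, 9): e=[8,36,-4] → ·
  covered (6 px):
    · · · · · · · · · ·
    · · · · · · · · · ·
    · · · █ █ · · · · ·
    · · █ █ █ · · · · ·
    · · · █ · · · · · ·
T1:
  2·area = 126
  edge (1, 8)→(20, 0): d=(19,-8) top-left  bias=+0
  edge (20, 0)→(12, 10): d=(-8,10) right/bottom  bias=-1
  edge (12, 10)→(1, 8): d=(-11,-2) top-left  bias=+0
    (9,0)@(19, 1): e=[11,2,113] → █
    (6,1)@(13, 3): e=[1,46,79] → █
    (7,1)@(15, 3): e=[17,26,83] → █
    (8,1)@(17, 3): e=[33,6,87] → █
    (9,1)@(19, 3): e=[49,-14,91] → ·
    (4,2)@(9, 5): e=[7,70,49] → █
    (5,2)@(11, 5): e=[23,50,53] → █
    (8,2)@(17, 5): e=[71,-10,65] → ·
    (2,3)@(5, 7): e=[13,94,19] → █
    (3,3)@(7, 7): e=[29,74,23] → █
    (7,3)@(15, 7): e=[93,-6,39] → ·
    (2,4)@(5, 9): e=[51,78,-3] → ·
  covered (16 px):
    · · · · · · · · · █
    · · · · · · █ █ █ ·
    · · · · █ █ █ █ · ·
    · · █ █ █ █ █ · · ·
    · · · █ █ █ · · · ·
T2:
  2·area = 58
  edge (18, 3)→(2, 10): d=(-16,7) right/bottom  bias=-1
  edge (2, 10)→(12, 2): d=(10,-8) top-left  bias=+0
  edge (12, 2)→(18, 3): d=(6,1) right/bottom  bias=-1
    (5,1)@(11, 3): e=[49,2,7] → █
    (6,1)@(13, 3): e=[35,18,5] → █
    (7,1)@(15, 3): e=[21,34,3] → █
    (8,1)@(17, 3): e=[7,50,1] → █
    (9,1)@(19, 3): e=[-7,66,-1] → ·
    (4,2)@(9, 5): e=[31,6,21] → █
    (7,2)@(15, 5): e=[-11,54,15] → ·
    (8,2)@(17, 5): e=[-25,70,13] → ·
    (3,3)@(7, 7): e=[13,10,35] → █
    (4,3)@(9, 7): e=[-1,26,33] → ·
    (5,3)@(11, 7): e=[-15,42,31] → ·
    (6,3)@(13, 7): e=[-29,58,29] → ·
  covered (8 px):
    · · · · · · · · · ·
    · · · · · █ █ █ █ ·
    · · · · █ █ █ · · ·
    · · · █ · · · · · ·
    · · · · · · · · · ·
T3:
  2·area = 32  (B↔C swapped to make it positive)
  edge (6, 0)→(14, 0): d=(8,0) top-left  bias=+0
  edge (14, 0)→(18, 4): d=(4,4) right/bottom  bias=-1
  edge (18, 4)→(6, 0): d=(-12,-4) top-left  bias=+0
    (4,0)@(9, 1): e=[8,24,0] → █  [on edge]
    (5,0)@(11, 1): e=[8,16,8] → █
    (6,0)@(13, 1): e=[8,8,16] → █
    (7,0)@(15, 1): e=[8,0,24] → ·  [on edge]
    (4,1)@(9, 3): e=[24,32,-24] → ·
    (5,1)@(11, 3): e=[24,24,-16] → ·
    (6,1)@(13, 3): e=[24,16,-8] → ·
    (7,1)@(15, 3): e=[24,8,0] → █  [on edge]
    (8,1)@(17, 3): e=[24,0,8] → ·  [on edge]
    (7,2)@(15, 5): e=[40,16,-24] → ·
    (9,2)@(19, 5): e=[40,0,-8] → ·  [on edge]
  covered (4 px):
    · · · · █ █ █ · · ·
    · · · · · · · █ · ·
    · · · · · · · · · ·
    · · · · · · · · · ·
    · · · · · · · · · ·

Result: [2,113,11]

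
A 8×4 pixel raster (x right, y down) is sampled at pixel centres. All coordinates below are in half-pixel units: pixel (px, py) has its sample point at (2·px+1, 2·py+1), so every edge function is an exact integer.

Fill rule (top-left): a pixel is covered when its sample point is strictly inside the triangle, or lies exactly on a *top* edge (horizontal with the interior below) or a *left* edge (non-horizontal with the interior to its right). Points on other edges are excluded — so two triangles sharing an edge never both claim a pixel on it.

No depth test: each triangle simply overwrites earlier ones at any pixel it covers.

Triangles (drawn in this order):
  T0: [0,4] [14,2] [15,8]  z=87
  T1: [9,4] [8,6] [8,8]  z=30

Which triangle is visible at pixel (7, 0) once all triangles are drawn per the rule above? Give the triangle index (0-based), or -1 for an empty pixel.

T0:
  2·area = 86
  edge (0, 4)→(14, 2): d=(14,-2) top-left  bias=+0
  edge (14, 2)→(15, 8): d=(1,6) right/bottom  bias=-1
  edge (15, 8)→(0, 4): d=(-15,-4) top-left  bias=+0
    (3,1)@(7, 3): e=[0,43,43] → █  [on edge]
    (4,1)@(9, 3): e=[4,31,51] → █
    (5,1)@(11, 3): e=[8,19,59] → █
    (6,1)@(13, 3): e=[12,7,67] → █
    (7,1)@(15, 3): e=[16,-5,75] → ·
    (2,2)@(5, 5): e=[24,57,5] → █
    (7,2)@(15, 5): e=[44,-3,45] → ·
    (2,3)@(5, 7): e=[52,59,-25] → ·
    (3,3)@(7, 7): e=[56,47,-17] → ·
    (4,3)@(9, 7): e=[60,35,-9] → ·
    (5,3)@(11, 7): e=[64,23,-1] → ·
    (6,3)@(13, 7): e=[68,11,7] → █
  covered (10 px):
    · · · · · · · ·
    · · · █ █ █ █ ·
    · · █ █ █ █ █ ·
    · · · · · · █ ·
T1:
  2·area = 2  (B↔C swapped to make it positive)
  edge (9, 4)→(8, 8): d=(-1,4) right/bottom  bias=-1
  edge (8, 8)→(8, 6): d=(0,-2) top-left  bias=+0
  edge (8, 6)→(9, 4): d=(1,-2) top-left  bias=+0
  covered (0 px):
    · · · · · · · ·
    · · · · · · · ·
    · · · · · · · ·
    · · · · · · · ·

Z-buffer (winner per pixel, '.' = empty):
  . . . . . . . .
  . . . 0 0 0 0 .
  . . 0 0 0 0 0 .
  . . . . . . 0 .

Final: -1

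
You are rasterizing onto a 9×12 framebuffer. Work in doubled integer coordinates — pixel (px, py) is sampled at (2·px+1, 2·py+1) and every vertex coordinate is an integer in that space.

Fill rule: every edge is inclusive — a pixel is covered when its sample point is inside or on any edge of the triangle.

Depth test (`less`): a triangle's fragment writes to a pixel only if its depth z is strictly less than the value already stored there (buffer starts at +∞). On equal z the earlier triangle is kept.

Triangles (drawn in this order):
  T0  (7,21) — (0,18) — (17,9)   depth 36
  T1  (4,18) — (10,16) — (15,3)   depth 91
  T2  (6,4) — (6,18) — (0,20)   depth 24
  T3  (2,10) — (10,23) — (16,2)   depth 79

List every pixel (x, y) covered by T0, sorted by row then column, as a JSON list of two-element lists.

T0:
  2·area = 114
  edge (7, 21)→(0, 18): d=(-7,-3) inclusive
  edge (0, 18)→(17, 9): d=(17,-9) inclusive
  edge (17, 9)→(7, 21): d=(-10,12) inclusive
    (8,4)@(17, 9): e=[114,0,0] → X  [on edge]
    (7,5)@(15, 11): e=[94,16,4] → X
    (8,5)@(17, 11): e=[100,34,-20] → .
    (5,6)@(11, 13): e=[68,14,32] → X
    (6,6)@(13, 13): e=[74,32,8] → X
    (7,6)@(15, 13): e=[80,50,-16] → .
    (3,7)@(7, 15): e=[42,12,60] → X
    (4,7)@(9, 15): e=[48,30,36] → X
    (6,7)@(13, 15): e=[60,66,-12] → .
    (1,8)@(3, 17): e=[16,10,88] → X
    (2,8)@(5, 17): e=[22,28,64] → X
    (5,8)@(11, 17): e=[40,82,-8] → .
    (3,10)@(7, 21): e=[0,114,0] → X  [on edge]
  covered (15 px):
    . . . . . . . . .
    . . . . . . . . .
    . . . . . . . . .
    . . . . . . . . .
    . . . . . . . . X
    . . . . . . . X .
    . . . . . X X . .
    . . . X X X . . .
    . X X X X . . . .
    . X X X . . . . .
    . . . X . . . . .
    . . . . . . . . .
T1:
  2·area = 68  (B↔C swapped to make it positive)
  edge (4, 18)→(15, 3): d=(11,-15) inclusive
  edge (15, 3)→(10, 16): d=(-5,13) inclusive
  edge (10, 16)→(4, 18): d=(-6,2) inclusive
    (7,1)@(15, 3): e=[0,0,68] → X  [on edge]
    (8,1)@(17, 3): e=[30,-26,64] → .
    (7,2)@(15, 5): e=[22,-10,56] → .
    (6,3)@(13, 7): e=[14,6,48] → X
    (7,3)@(15, 7): e=[44,-20,44] → .
    (5,4)@(11, 9): e=[6,22,40] → X
    (6,4)@(13, 9): e=[36,-4,36] → .
    (5,5)@(11, 11): e=[28,12,28] → X
    (6,5)@(13, 11): e=[58,-14,24] → .
    (4,6)@(9, 13): e=[20,28,20] → X
    (6,6)@(13, 13): e=[80,-24,12] → .
    (3,7)@(7, 15): e=[12,44,12] → X
    (6,7)@(13, 15): e=[102,-34,0] → .  [on edge]
    (3,8)@(7, 17): e=[34,34,0] → X  [on edge]
    (0,9)@(1, 19): e=[-34,102,0] → .  [on edge]
  covered (10 px):
    . . . . . . . . .
    . . . . . . . X .
    . . . . . . . . .
    . . . . . . X . .
    . . . . . X . . .
    . . . . . X . . .
    . . . . X X . . .
    . . . X X . . . .
    . . X X . . . . .
    . . . . . . . . .
    . . . . . . . . .
    . . . . . . . . .
T2:
  2·area = 84
  edge (6, 4)→(6, 18): d=(0,14) inclusive
  edge (6, 18)→(0, 20): d=(-6,2) inclusive
  edge (0, 20)→(6, 4): d=(6,-16) inclusive
    (2,3)@(5, 7): e=[14,68,2] → X
    (3,3)@(7, 7): e=[-14,64,34] → .
    (2,4)@(5, 9): e=[14,56,14] → X
    (3,4)@(7, 9): e=[-14,52,46] → .
    (2,5)@(5, 11): e=[14,44,26] → X
    (3,5)@(7, 11): e=[-14,40,58] → .
    (1,6)@(3, 13): e=[42,36,6] → X
    (3,6)@(7, 13): e=[-14,28,70] → .
    (1,7)@(3, 15): e=[42,24,18] → X
    (3,7)@(7, 15): e=[-14,16,82] → .
    (7,7)@(15, 15): e=[-126,0,210] → .  [on edge]
    (1,8)@(3, 17): e=[42,12,30] → X
    (4,8)@(9, 17): e=[-42,0,126] → .  [on edge]
    (1,9)@(3, 19): e=[42,0,42] → X  [on edge]
  covered (11 px):
    . . . . . . . . .
    . . . . . . . . .
    . . . . . . . . .
    . . X . . . . . .
    . . X . . . . . .
    . . X . . . . . .
    . X X . . . . . .
    . X X . . . . . .
    . X X . . . . . .
    X X . . . . . . .
    . . . . . . . . .
    . . . . . . . . .
T3:
  2·area = 246  (B↔C swapped to make it positive)
  edge (2, 10)→(16, 2): d=(14,-8) inclusive
  edge (16, 2)→(10, 23): d=(-6,21) inclusive
  edge (10, 23)→(2, 10): d=(-8,-13) inclusive
    (7,1)@(15, 3): e=[6,15,225] → X
    (8,1)@(17, 3): e=[22,-27,251] → .
    (5,2)@(11, 5): e=[2,87,157] → X
    (6,2)@(13, 5): e=[18,45,183] → X
    (8,2)@(17, 5): e=[50,-39,235] → .
    (4,3)@(9, 7): e=[14,117,115] → X
    (7,3)@(15, 7): e=[62,-9,193] → .
    (2,4)@(5, 9): e=[10,189,47] → X
    (3,4)@(7, 9): e=[26,147,73] → X
    (7,4)@(15, 9): e=[90,-21,177] → .
    (1,5)@(3, 11): e=[22,219,5] → X
    (7,5)@(15, 11): e=[118,-33,161] → .
  covered (31 px):
    . . . . . . . . .
    . . . . . . . X .
    . . . . . X X X .
    . . . . X X X . .
    . . X X X X X . .
    . X X X X X X . .
    . . X X X X . . .
    . . . X X X . . .
    . . . X X X . . .
    . . . . X X . . .
    . . . . X . . . .
    . . . . . . . . .

Answer: [[8,4],[7,5],[5,6],[6,6],[3,7],[4,7],[5,7],[1,8],[2,8],[3,8],[4,8],[1,9],[2,9],[3,9],[3,10]]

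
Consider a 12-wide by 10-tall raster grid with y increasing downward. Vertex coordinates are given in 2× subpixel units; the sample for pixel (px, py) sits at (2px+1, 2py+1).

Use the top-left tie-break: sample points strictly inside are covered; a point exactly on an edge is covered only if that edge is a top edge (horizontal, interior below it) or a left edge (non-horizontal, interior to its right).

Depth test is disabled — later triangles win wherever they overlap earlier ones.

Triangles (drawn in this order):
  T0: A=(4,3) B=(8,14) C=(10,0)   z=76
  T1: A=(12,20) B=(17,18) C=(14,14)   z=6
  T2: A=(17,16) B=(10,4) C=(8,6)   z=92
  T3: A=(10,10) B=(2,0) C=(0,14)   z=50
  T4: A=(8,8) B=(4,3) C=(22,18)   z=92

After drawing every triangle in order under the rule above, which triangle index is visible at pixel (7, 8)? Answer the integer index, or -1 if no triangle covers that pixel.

T0:
  2·area = 78  (B↔C swapped to make it positive)
  edge (4, 3)→(10, 0): d=(6,-3) top-left  bias=+0
  edge (10, 0)→(8, 14): d=(-2,14) right/bottom  bias=-1
  edge (8, 14)→(4, 3): d=(-4,-11) top-left  bias=+0
    (4,0)@(9, 1): e=[3,12,63] → █
    (5,0)@(11, 1): e=[9,-16,85] → ·
    (2,1)@(5, 3): e=[3,64,11] → █
    (3,1)@(7, 3): e=[9,36,33] → █
    (5,1)@(11, 3): e=[21,-20,77] → ·
    (2,2)@(5, 5): e=[15,60,3] → █
    (5,2)@(11, 5): e=[33,-24,69] → ·
    (2,3)@(5, 7): e=[27,56,-5] → ·
    (3,3)@(7, 7): e=[33,28,17] → █
    (4,3)@(9, 7): e=[39,0,39] → ·  [on edge]
    (3,4)@(7, 9): e=[45,24,9] → █
    (4,4)@(9, 9): e=[51,-4,31] → ·
  covered (10 px):
    · · · · █ · · · · · · ·
    · · █ █ █ · · · · · · ·
    · · █ █ █ · · · · · · ·
    · · · █ · · · · · · · ·
    · · · █ · · · · · · · ·
    · · · █ · · · · · · · ·
    · · · · · · · · · · · ·
    · · · · · · · · · · · ·
    · · · · · · · · · · · ·
    · · · · · · · · · · · ·
T1:
  2·area = 26  (B↔C swapped to make it positive)
  edge (12, 20)→(14, 14): d=(2,-6) top-left  bias=+0
  edge (14, 14)→(17, 18): d=(3,4) right/bottom  bias=-1
  edge (17, 18)→(12, 20): d=(-5,2) right/bottom  bias=-1
    (8,2)@(17, 5): e=[0,-39,65] → ·  [on edge]
    (7,5)@(15, 11): e=[0,-13,39] → ·  [on edge]
    (6,8)@(13, 17): e=[0,13,13] → █  [on edge]
    (7,8)@(15, 17): e=[12,5,9] → █
    (8,8)@(17, 17): e=[24,-3,5] → ·
    (6,9)@(13, 19): e=[4,19,3] → █
    (7,9)@(15, 19): e=[16,11,-1] → ·
  covered (3 px):
    · · · · · · · · · · · ·
    · · · · · · · · · · · ·
    · · · · · · · · · · · ·
    · · · · · · · · · · · ·
    · · · · · · · · · · · ·
    · · · · · · · · · · · ·
    · · · · · · · · · · · ·
    · · · · · · · · · · · ·
    · · · · · · █ █ · · · ·
    · · · · · · █ · · · · ·
T2:
  2·area = 38  (B↔C swapped to make it positive)
  edge (17, 16)→(8, 6): d=(-9,-10) top-left  bias=+0
  edge (8, 6)→(10, 4): d=(2,-2) top-left  bias=+0
  edge (10, 4)→(17, 16): d=(7,12) right/bottom  bias=-1
    (6,0)@(13, 1): e=[95,0,-57] → ·  [on edge]
    (5,1)@(11, 3): e=[57,0,-19] → ·  [on edge]
    (4,2)@(9, 5): e=[19,0,19] → █  [on edge]
    (5,2)@(11, 5): e=[39,4,-5] → ·
    (3,3)@(7, 7): e=[-19,0,57] → ·  [on edge]
    (4,3)@(9, 7): e=[1,4,33] → █
    (5,3)@(11, 7): e=[21,8,9] → █
    (6,3)@(13, 7): e=[41,12,-15] → ·
    (2,4)@(5, 9): e=[-57,0,95] → ·  [on edge]
    (4,4)@(9, 9): e=[-17,8,47] → ·
    (5,4)@(11, 9): e=[3,12,23] → █
    (6,4)@(13, 9): e=[23,16,-1] → ·
    (1,5)@(3, 11): e=[-95,0,133] → ·  [on edge]
    (0,6)@(1, 13): e=[-133,0,171] → ·  [on edge]
  covered (6 px):
    · · · · · · · · · · · ·
    · · · · · · · · · · · ·
    · · · · █ · · · · · · ·
    · · · · █ █ · · · · · ·
    · · · · · █ · · · · · ·
    · · · · · · █ · · · · ·
    · · · · · · · █ · · · ·
    · · · · · · · · · · · ·
    · · · · · · · · · · · ·
    · · · · · · · · · · · ·
T3:
  2·area = 132  (B↔C swapped to make it positive)
  edge (10, 10)→(0, 14): d=(-10,4) right/bottom  bias=-1
  edge (0, 14)→(2, 0): d=(2,-14) top-left  bias=+0
  edge (2, 0)→(10, 10): d=(8,10) right/bottom  bias=-1
    (1,1)@(3, 3): e=[98,20,14] → █
    (2,1)@(5, 3): e=[90,48,-6] → ·
    (1,2)@(3, 5): e=[78,24,30] → █
    (2,2)@(5, 5): e=[70,52,10] → █
    (3,2)@(7, 5): e=[62,80,-10] → ·
    (0,3)@(1, 7): e=[66,0,66] → █  [on edge]
    (3,3)@(7, 7): e=[42,84,6] → █
    (4,3)@(9, 7): e=[34,112,-14] → ·
    (0,4)@(1, 9): e=[46,4,82] → █
    (4,4)@(9, 9): e=[14,116,2] → █
    (5,4)@(11, 9): e=[6,144,-18] → ·
    (0,5)@(1, 11): e=[26,8,98] → █
  covered (17 px):
    · · · · · · · · · · · ·
    · █ · · · · · · · · · ·
    · █ █ · · · · · · · · ·
    █ █ █ █ · · · · · · · ·
    █ █ █ █ █ · · · · · · ·
    █ █ █ █ · · · · · · · ·
    █ · · · · · · · · · · ·
    · · · · · · · · · · · ·
    · · · · · · · · · · · ·
    · · · · · · · · · · · ·
T4:
  2·area = 30
  edge (8, 8)→(4, 3): d=(-4,-5) top-left  bias=+0
  edge (4, 3)→(22, 18): d=(18,15) right/bottom  bias=-1
  edge (22, 18)→(8, 8): d=(-14,-10) top-left  bias=+0
    (0,1)@(1, 3): e=[-15,45,0] → ·  [on edge]
    (5,4)@(11, 9): e=[11,3,16] → █
    (6,4)@(13, 9): e=[21,-27,36] → ·
    (5,5)@(11, 11): e=[3,39,-12] → ·
    (6,5)@(13, 11): e=[13,9,8] → █
    (7,5)@(15, 11): e=[23,-21,28] → ·
    (6,6)@(13, 13): e=[5,45,-20] → ·
    (7,6)@(15, 13): e=[15,15,0] → █  [on edge]
    (8,6)@(17, 13): e=[25,-15,20] → ·
    (7,7)@(15, 15): e=[7,51,-28] → ·
  covered (3 px):
    · · · · · · · · · · · ·
    · · · · · · · · · · · ·
    · · · · · · · · · · · ·
    · · · · · · · · · · · ·
    · · · · · █ · · · · · ·
    · · · · · · █ · · · · ·
    · · · · · · · █ · · · ·
    · · · · · · · · · · · ·
    · · · · · · · · · · · ·
    · · · · · · · · · · · ·

Z-buffer (winner per pixel, '.' = empty):
  . . . . 0 . . . . . . .
  . 3 0 0 0 . . . . . . .
  . 3 3 0 2 . . . . . . .
  3 3 3 3 2 2 . . . . . .
  3 3 3 3 3 4 . . . . . .
  3 3 3 3 . . 4 . . . . .
  3 . . . . . . 4 . . . .
  . . . . . . . . . . . .
  . . . . . . 1 1 . . . .
  . . . . . . 1 . . . . .

Result: 1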